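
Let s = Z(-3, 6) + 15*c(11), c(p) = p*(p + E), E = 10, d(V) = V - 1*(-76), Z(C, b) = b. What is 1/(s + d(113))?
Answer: 1/3660 ≈ 0.00027322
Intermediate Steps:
d(V) = 76 + V (d(V) = V + 76 = 76 + V)
c(p) = p*(10 + p) (c(p) = p*(p + 10) = p*(10 + p))
s = 3471 (s = 6 + 15*(11*(10 + 11)) = 6 + 15*(11*21) = 6 + 15*231 = 6 + 3465 = 3471)
1/(s + d(113)) = 1/(3471 + (76 + 113)) = 1/(3471 + 189) = 1/3660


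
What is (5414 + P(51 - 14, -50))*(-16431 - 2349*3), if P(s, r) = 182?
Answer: -131382888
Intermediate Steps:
(5414 + P(51 - 14, -50))*(-16431 - 2349*3) = (5414 + 182)*(-16431 - 2349*3) = 5596*(-16431 - 7047) = 5596*(-23478) = -131382888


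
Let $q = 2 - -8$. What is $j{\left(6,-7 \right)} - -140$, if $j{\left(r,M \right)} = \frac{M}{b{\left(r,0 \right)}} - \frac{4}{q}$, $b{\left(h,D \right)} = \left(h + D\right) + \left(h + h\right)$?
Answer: $\frac{12529}{90} \approx 139.21$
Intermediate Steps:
$q = 10$ ($q = 2 + 8 = 10$)
$b{\left(h,D \right)} = D + 3 h$ ($b{\left(h,D \right)} = \left(D + h\right) + 2 h = D + 3 h$)
$j{\left(r,M \right)} = - \frac{2}{5} + \frac{M}{3 r}$ ($j{\left(r,M \right)} = \frac{M}{0 + 3 r} - \frac{4}{10} = \frac{M}{3 r} - \frac{2}{5} = - \frac{2}{5} + \frac{M}{3 r}$)
$j{\left(6,-7 \right)} - -140 = \left(- \frac{2}{5} + \frac{1}{3} \left(-7\right) \frac{1}{6}\right) - -140 = \left(- \frac{2}{5} + \frac{1}{3} \left(-7\right) \frac{1}{6}\right) + 140 = \left(- \frac{2}{5} - \frac{7}{18}\right) + 140 = - \frac{71}{90} + 140 = \frac{12529}{90}$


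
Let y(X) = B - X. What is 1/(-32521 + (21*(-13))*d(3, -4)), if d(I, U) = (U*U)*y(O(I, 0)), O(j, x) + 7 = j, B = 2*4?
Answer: -1/84937 ≈ -1.1773e-5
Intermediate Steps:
B = 8
O(j, x) = -7 + j
y(X) = 8 - X
d(I, U) = U**2*(15 - I) (d(I, U) = (U*U)*(8 - (-7 + I)) = U**2*(8 + (7 - I)) = U**2*(15 - I))
1/(-32521 + (21*(-13))*d(3, -4)) = 1/(-32521 + (21*(-13))*((-4)**2*(15 - 1*3))) = 1/(-32521 - 4368*(15 - 3)) = 1/(-32521 - 4368*12) = 1/(-32521 - 273*192) = 1/(-32521 - 52416) = 1/(-84937) = -1/84937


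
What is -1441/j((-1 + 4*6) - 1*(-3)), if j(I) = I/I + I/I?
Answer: -1441/2 ≈ -720.50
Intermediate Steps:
j(I) = 2 (j(I) = 1 + 1 = 2)
-1441/j((-1 + 4*6) - 1*(-3)) = -1441/2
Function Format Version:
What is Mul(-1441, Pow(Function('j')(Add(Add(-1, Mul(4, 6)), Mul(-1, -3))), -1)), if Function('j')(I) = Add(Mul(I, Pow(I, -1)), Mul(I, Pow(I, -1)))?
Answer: Rational(-1441, 2) ≈ -720.50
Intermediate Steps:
Function('j')(I) = 2 (Function('j')(I) = Add(1, 1) = 2)
Mul(-1441, Pow(Function('j')(Add(Add(-1, Mul(4, 6)), Mul(-1, -3))), -1)) = Mul(-1441, Pow(2, -1)) = Mul(-1441, Rational(1, 2)) = Rational(-1441, 2)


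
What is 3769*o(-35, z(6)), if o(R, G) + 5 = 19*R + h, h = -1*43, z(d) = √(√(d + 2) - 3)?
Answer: -2687297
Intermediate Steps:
z(d) = √(-3 + √(2 + d)) (z(d) = √(√(2 + d) - 3) = √(-3 + √(2 + d)))
h = -43
o(R, G) = -48 + 19*R (o(R, G) = -5 + (19*R - 43) = -5 + (-43 + 19*R) = -48 + 19*R)
3769*o(-35, z(6)) = 3769*(-48 + 19*(-35)) = 3769*(-48 - 665) = 3769*(-713) = -2687297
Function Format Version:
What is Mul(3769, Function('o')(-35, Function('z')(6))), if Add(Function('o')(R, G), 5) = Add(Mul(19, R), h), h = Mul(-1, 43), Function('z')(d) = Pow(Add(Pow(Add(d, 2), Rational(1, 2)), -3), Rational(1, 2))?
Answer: -2687297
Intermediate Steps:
Function('z')(d) = Pow(Add(-3, Pow(Add(2, d), Rational(1, 2))), Rational(1, 2)) (Function('z')(d) = Pow(Add(Pow(Add(2, d), Rational(1, 2)), -3), Rational(1, 2)) = Pow(Add(-3, Pow(Add(2, d), Rational(1, 2))), Rational(1, 2)))
h = -43
Function('o')(R, G) = Add(-48, Mul(19, R)) (Function('o')(R, G) = Add(-5, Add(Mul(19, R), -43)) = Add(-5, Add(-43, Mul(19, R))) = Add(-48, Mul(19, R)))
Mul(3769, Function('o')(-35, Function('z')(6))) = Mul(3769, Add(-48, Mul(19, -35))) = Mul(3769, Add(-48, -665)) = Mul(3769, -713) = -2687297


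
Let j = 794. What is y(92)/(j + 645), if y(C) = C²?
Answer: 8464/1439 ≈ 5.8819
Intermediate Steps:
y(92)/(j + 645) = 92²/(794 + 645) = 8464/1439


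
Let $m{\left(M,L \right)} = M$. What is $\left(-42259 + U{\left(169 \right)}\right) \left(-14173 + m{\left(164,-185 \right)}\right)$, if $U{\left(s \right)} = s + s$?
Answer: $587271289$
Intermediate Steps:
$U{\left(s \right)} = 2 s$
$\left(-42259 + U{\left(169 \right)}\right) \left(-14173 + m{\left(164,-185 \right)}\right) = \left(-42259 + 2 \cdot 169\right) \left(-14173 + 164\right) = \left(-42259 + 338\right) \left(-14009\right) = \left(-41921\right) \left(-14009\right) = 587271289$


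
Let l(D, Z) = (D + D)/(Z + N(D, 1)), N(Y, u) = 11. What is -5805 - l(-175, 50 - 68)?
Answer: -5855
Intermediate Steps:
l(D, Z) = 2*D/(11 + Z) (l(D, Z) = (D + D)/(Z + 11) = (2*D)/(11 + Z) = 2*D/(11 + Z))
-5805 - l(-175, 50 - 68) = -5805 - 2*(-175)/(11 + (50 - 68)) = -5805 - 2*(-175)/(11 - 18) = -5805 - 2*(-175)/(-7) = -5805 - 2*(-175)*(-1)/7 = -5805 - 1*50 = -5805 - 50 = -5855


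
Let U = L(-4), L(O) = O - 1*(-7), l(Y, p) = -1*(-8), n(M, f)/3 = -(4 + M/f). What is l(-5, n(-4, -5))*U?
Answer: 24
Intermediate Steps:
n(M, f) = -12 - 3*M/f (n(M, f) = 3*(-(4 + M/f)) = 3*(-4 - M/f) = -12 - 3*M/f)
l(Y, p) = 8
L(O) = 7 + O (L(O) = O + 7 = 7 + O)
U = 3 (U = 7 - 4 = 3)
l(-5, n(-4, -5))*U = 8*3 = 24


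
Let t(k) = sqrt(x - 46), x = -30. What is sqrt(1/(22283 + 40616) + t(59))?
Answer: sqrt(62899 + 7912568402*I*sqrt(19))/62899 ≈ 2.0878 + 2.0878*I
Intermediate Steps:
t(k) = 2*I*sqrt(19) (t(k) = sqrt(-30 - 46) = sqrt(-76) = 2*I*sqrt(19))
sqrt(1/(22283 + 40616) + t(59)) = sqrt(1/(22283 + 40616) + 2*I*sqrt(19)) = sqrt(1/62899 + 2*I*sqrt(19))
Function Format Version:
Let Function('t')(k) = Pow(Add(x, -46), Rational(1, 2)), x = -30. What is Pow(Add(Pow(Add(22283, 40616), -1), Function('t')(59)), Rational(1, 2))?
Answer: Mul(Rational(1, 62899), Pow(Add(62899, Mul(7912568402, I, Pow(19, Rational(1, 2)))), Rational(1, 2))) ≈ Add(2.0878, Mul(2.0878, I))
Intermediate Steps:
Function('t')(k) = Mul(2, I, Pow(19, Rational(1, 2))) (Function('t')(k) = Pow(Add(-30, -46), Rational(1, 2)) = Pow(-76, Rational(1, 2)) = Mul(2, I, Pow(19, Rational(1, 2))))
Pow(Add(Pow(Add(22283, 40616), -1), Function('t')(59)), Rational(1, 2)) = Pow(Add(Pow(Add(22283, 40616), -1), Mul(2, I, Pow(19, Rational(1, 2)))), Rational(1, 2)) = Pow(Add(Pow(62899, -1), Mul(2, I, Pow(19, Rational(1, 2)))), Rational(1, 2)) = Pow(Add(Rational(1, 62899), Mul(2, I, Pow(19, Rational(1, 2)))), Rational(1, 2))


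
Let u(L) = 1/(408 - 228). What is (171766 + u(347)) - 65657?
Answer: 19099621/180 ≈ 1.0611e+5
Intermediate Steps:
u(L) = 1/180
(171766 + u(347)) - 65657 = (171766 + 1/180) - 65657 = 30917881/180 - 65657 = 19099621/180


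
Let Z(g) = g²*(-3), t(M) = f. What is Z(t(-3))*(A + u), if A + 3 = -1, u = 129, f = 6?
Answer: -13500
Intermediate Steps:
t(M) = 6
A = -4 (A = -3 - 1 = -4)
Z(g) = -3*g²
Z(t(-3))*(A + u) = (-3*6²)*(-4 + 129) = -3*36*125 = -108*125 = -13500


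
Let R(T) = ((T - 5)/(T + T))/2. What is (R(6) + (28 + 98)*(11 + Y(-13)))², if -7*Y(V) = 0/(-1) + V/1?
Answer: 1511732161/576 ≈ 2.6245e+6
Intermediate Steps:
Y(V) = -V/7 (Y(V) = -(0/(-1) + V/1)/7 = -(0*(-1) + V*1)/7 = -(0 + V)/7 = -V/7)
R(T) = (-5 + T)/(4*T) (R(T) = ((-5 + T)/((2*T)))*(½) = ((-5 + T)*(1/(2*T)))*(½) = ((-5 + T)/(2*T))*(½) = (-5 + T)/(4*T))
(R(6) + (28 + 98)*(11 + Y(-13)))² = ((¼)*(-5 + 6)/6 + (28 + 98)*(11 - ⅐*(-13)))² = ((¼)*(⅙)*1 + 126*(11 + 13/7))² = (1/24 + 126*(90/7))² = (1/24 + 1620)² = (38881/24)² = 1511732161/576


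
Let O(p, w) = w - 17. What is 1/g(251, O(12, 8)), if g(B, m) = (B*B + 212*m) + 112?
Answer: 1/61205 ≈ 1.6339e-5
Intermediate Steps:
O(p, w) = -17 + w
g(B, m) = 112 + B² + 212*m (g(B, m) = (B² + 212*m) + 112 = 112 + B² + 212*m)
1/g(251, O(12, 8)) = 1/(112 + 251² + 212*(-17 + 8)) = 1/(112 + 63001 + 212*(-9)) = 1/(112 + 63001 - 1908) = 1/61205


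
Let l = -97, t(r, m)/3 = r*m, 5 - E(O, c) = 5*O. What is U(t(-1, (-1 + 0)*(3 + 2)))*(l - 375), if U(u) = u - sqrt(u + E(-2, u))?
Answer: -7080 + 472*sqrt(30) ≈ -4494.8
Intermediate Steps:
E(O, c) = 5 - 5*O
t(r, m) = 3*m*r (t(r, m) = 3*(r*m) = 3*(m*r) = 3*m*r)
U(u) = u - sqrt(15 + u) (U(u) = u - sqrt(u + (5 - 5*(-2))) = u - sqrt(u + (5 + 10)) = u - sqrt(u + 15) = u - sqrt(15 + u))
U(t(-1, (-1 + 0)*(3 + 2)))*(l - 375) = (3*((-1 + 0)*(3 + 2))*(-1) - sqrt(15 + 3*((-1 + 0)*(3 + 2))*(-1)))*(-97 - 375) = (3*(-1*5)*(-1) - sqrt(15 + 3*(-1*5)*(-1)))*(-472) = (3*(-5)*(-1) - sqrt(15 + 3*(-5)*(-1)))*(-472) = (15 - sqrt(15 + 15))*(-472) = (15 - sqrt(30))*(-472) = -7080 + 472*sqrt(30)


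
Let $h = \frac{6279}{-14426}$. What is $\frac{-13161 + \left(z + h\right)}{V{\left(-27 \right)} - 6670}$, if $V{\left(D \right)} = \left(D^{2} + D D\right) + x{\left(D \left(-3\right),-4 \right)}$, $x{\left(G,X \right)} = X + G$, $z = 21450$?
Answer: $- \frac{23914167}{14815502} \approx -1.6141$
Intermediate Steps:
$h = - \frac{6279}{14426}$ ($h = 6279 \left(- \frac{1}{14426}\right) = - \frac{6279}{14426} \approx -0.43526$)
$x{\left(G,X \right)} = G + X$
$V{\left(D \right)} = -4 - 3 D + 2 D^{2}$ ($V{\left(D \right)} = \left(D^{2} + D D\right) + \left(D \left(-3\right) - 4\right) = \left(D^{2} + D^{2}\right) - \left(4 + 3 D\right) = 2 D^{2} - \left(4 + 3 D\right) = -4 - 3 D + 2 D^{2}$)
$\frac{-13161 + \left(z + h\right)}{V{\left(-27 \right)} - 6670} = \frac{-13161 + \left(21450 - \frac{6279}{14426}\right)}{\left(-4 - -81 + 2 \left(-27\right)^{2}\right) - 6670} = \frac{-13161 + \frac{309431421}{14426}}{\left(-4 + 81 + 2 \cdot 729\right) - 6670} = \frac{119570835}{14426 \left(\left(-4 + 81 + 1458\right) - 6670\right)} = \frac{119570835}{14426 \left(1535 - 6670\right)} = \frac{119570835}{14426 \left(-5135\right)} = \frac{119570835}{14426} \left(- \frac{1}{5135}\right) = - \frac{23914167}{14815502}$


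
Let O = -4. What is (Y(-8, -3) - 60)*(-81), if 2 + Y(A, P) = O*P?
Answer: 4050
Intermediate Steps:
Y(A, P) = -2 - 4*P
(Y(-8, -3) - 60)*(-81) = ((-2 - 4*(-3)) - 60)*(-81) = ((-2 + 12) - 60)*(-81) = (10 - 60)*(-81) = -50*(-81) = 4050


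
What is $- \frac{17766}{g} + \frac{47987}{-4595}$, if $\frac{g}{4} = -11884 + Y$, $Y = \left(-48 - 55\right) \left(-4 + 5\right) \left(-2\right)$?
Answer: $- \frac{1079966987}{107320820} \approx -10.063$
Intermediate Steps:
$Y = 206$ ($Y = - 103 \cdot 1 \left(-2\right) = \left(-103\right) \left(-2\right) = 206$)
$g = -46712$ ($g = 4 \left(-11884 + 206\right) = 4 \left(-11678\right) = -46712$)
$- \frac{17766}{g} + \frac{47987}{-4595} = - \frac{17766}{-46712} + \frac{47987}{-4595} = \left(-17766\right) \left(- \frac{1}{46712}\right) + 47987 \left(- \frac{1}{4595}\right) = \frac{8883}{23356} - \frac{47987}{4595} = - \frac{1079966987}{107320820}$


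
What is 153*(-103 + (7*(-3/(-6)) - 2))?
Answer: -31059/2 ≈ -15530.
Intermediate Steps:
153*(-103 + (7*(-3/(-6)) - 2)) = 153*(-103 + (7*(-3*(-⅙)) - 2)) = 153*(-103 + (7*(½) - 2)) = 153*(-103 + (7/2 - 2)) = 153*(-103 + 3/2) = 153*(-203/2) = -31059/2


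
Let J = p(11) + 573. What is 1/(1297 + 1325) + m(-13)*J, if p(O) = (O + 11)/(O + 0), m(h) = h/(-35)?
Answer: 3919897/18354 ≈ 213.57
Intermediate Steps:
m(h) = -h/35 (m(h) = h*(-1/35) = -h/35)
p(O) = (11 + O)/O
J = 575 (J = (11 + 11)/11 + 573 = (1/11)*22 + 573 = 2 + 573 = 575)
1/(1297 + 1325) + m(-13)*J = 1/(1297 + 1325) - 1/35*(-13)*575 = 1/2622 + (13/35)*575 = 1/2622 + 1495/7 = 3919897/18354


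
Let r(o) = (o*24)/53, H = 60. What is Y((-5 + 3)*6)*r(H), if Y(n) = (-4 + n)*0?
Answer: 0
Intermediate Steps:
Y(n) = 0
r(o) = 24*o/53 (r(o) = (24*o)*(1/53) = 24*o/53)
Y((-5 + 3)*6)*r(H) = 0*((24/53)*60) = 0*(1440/53) = 0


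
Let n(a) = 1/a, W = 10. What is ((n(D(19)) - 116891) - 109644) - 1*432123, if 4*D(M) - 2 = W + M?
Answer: -20418394/31 ≈ -6.5866e+5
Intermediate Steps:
D(M) = 3 + M/4 (D(M) = 1/2 + (10 + M)/4 = 1/2 + (5/2 + M/4) = 3 + M/4)
((n(D(19)) - 116891) - 109644) - 1*432123 = ((1/(3 + (1/4)*19) - 116891) - 109644) - 1*432123 = ((1/(3 + 19/4) - 116891) - 109644) - 432123 = ((1/(31/4) - 116891) - 109644) - 432123 = ((4/31 - 116891) - 109644) - 432123 = (-3623617/31 - 109644) - 432123 = -7022581/31 - 432123 = -20418394/31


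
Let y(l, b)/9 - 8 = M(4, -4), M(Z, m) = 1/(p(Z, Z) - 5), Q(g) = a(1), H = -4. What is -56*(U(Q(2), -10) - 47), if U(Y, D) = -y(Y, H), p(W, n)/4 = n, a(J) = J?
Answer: 73808/11 ≈ 6709.8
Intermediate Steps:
Q(g) = 1
p(W, n) = 4*n
M(Z, m) = 1/(-5 + 4*Z) (M(Z, m) = 1/(4*Z - 5) = 1/(-5 + 4*Z))
y(l, b) = 801/11 (y(l, b) = 72 + 9/(-5 + 4*4) = 72 + 9/(-5 + 16) = 72 + 9/11 = 801/11)
U(Y, D) = -801/11 (U(Y, D) = -1*801/11 = -801/11)
-56*(U(Q(2), -10) - 47) = -56*(-801/11 - 47) = -56*(-1318/11) = 73808/11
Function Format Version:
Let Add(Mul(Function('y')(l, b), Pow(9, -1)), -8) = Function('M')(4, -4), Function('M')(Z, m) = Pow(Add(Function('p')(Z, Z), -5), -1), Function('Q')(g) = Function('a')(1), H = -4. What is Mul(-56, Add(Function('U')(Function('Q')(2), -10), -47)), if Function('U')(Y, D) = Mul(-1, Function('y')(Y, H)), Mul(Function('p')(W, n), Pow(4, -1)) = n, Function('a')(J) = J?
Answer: Rational(73808, 11) ≈ 6709.8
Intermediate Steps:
Function('Q')(g) = 1
Function('p')(W, n) = Mul(4, n)
Function('M')(Z, m) = Pow(Add(-5, Mul(4, Z)), -1) (Function('M')(Z, m) = Pow(Add(Mul(4, Z), -5), -1) = Pow(Add(-5, Mul(4, Z)), -1))
Function('y')(l, b) = Rational(801, 11) (Function('y')(l, b) = Add(72, Mul(9, Pow(Add(-5, Mul(4, 4)), -1))) = Add(72, Mul(9, Pow(Add(-5, 16), -1))) = Add(72, Mul(9, Pow(11, -1))) = Add(72, Mul(9, Rational(1, 11))) = Add(72, Rational(9, 11)) = Rational(801, 11))
Function('U')(Y, D) = Rational(-801, 11) (Function('U')(Y, D) = Mul(-1, Rational(801, 11)) = Rational(-801, 11))
Mul(-56, Add(Function('U')(Function('Q')(2), -10), -47)) = Mul(-56, Add(Rational(-801, 11), -47)) = Mul(-56, Rational(-1318, 11)) = Rational(73808, 11)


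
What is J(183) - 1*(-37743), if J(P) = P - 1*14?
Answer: 37912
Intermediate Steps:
J(P) = -14 + P (J(P) = P - 14 = -14 + P)
J(183) - 1*(-37743) = (-14 + 183) - 1*(-37743) = 169 + 37743 = 37912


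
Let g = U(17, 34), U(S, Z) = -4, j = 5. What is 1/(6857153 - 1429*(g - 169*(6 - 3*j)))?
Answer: 1/4689360 ≈ 2.1325e-7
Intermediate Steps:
g = -4
1/(6857153 - 1429*(g - 169*(6 - 3*j))) = 1/(6857153 - 1429*(-4 - 169*(6 - 3*5))) = 1/(6857153 - 1429*(-4 - 169*(6 - 15))) = 1/(6857153 - 1429*(-4 - 169*(-9))) = 1/(6857153 - 1429*(-4 + 1521)) = 1/(6857153 - 1429*1517) = 1/(6857153 - 2167793) = 1/4689360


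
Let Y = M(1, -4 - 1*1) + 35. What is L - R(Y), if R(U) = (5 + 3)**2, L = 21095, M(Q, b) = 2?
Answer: 21031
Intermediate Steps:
Y = 37 (Y = 2 + 35 = 37)
R(U) = 64 (R(U) = 8**2 = 64)
L - R(Y) = 21095 - 1*64 = 21095 - 64 = 21031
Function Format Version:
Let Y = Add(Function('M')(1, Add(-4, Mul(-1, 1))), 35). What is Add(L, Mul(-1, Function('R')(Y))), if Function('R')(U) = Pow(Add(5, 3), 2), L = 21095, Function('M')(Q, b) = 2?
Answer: 21031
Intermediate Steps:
Y = 37 (Y = Add(2, 35) = 37)
Function('R')(U) = 64 (Function('R')(U) = Pow(8, 2) = 64)
Add(L, Mul(-1, Function('R')(Y))) = Add(21095, Mul(-1, 64)) = Add(21095, -64) = 21031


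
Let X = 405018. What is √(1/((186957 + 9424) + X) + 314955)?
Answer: √113913162884842354/601399 ≈ 561.21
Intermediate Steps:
√(1/((186957 + 9424) + X) + 314955) = √(1/((186957 + 9424) + 405018) + 314955) = √(1/(196381 + 405018) + 314955) = √(1/601399 + 314955) = √(189413622046/601399) = √113913162884842354/601399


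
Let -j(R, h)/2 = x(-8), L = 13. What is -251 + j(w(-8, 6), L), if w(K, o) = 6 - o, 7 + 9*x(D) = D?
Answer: -743/3 ≈ -247.67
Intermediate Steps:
x(D) = -7/9 + D/9
j(R, h) = 10/3 (j(R, h) = -2*(-7/9 + (1/9)*(-8)) = -2*(-7/9 - 8/9) = -2*(-5/3) = 10/3)
-251 + j(w(-8, 6), L) = -251 + 10/3 = -743/3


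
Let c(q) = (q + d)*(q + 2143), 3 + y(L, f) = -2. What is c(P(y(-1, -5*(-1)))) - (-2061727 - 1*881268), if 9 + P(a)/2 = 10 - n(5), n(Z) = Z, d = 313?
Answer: 3594170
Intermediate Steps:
y(L, f) = -5 (y(L, f) = -3 - 2 = -5)
P(a) = -8 (P(a) = -18 + 2*(10 - 1*5) = -18 + 2*(10 - 5) = -18 + 2*5 = -18 + 10 = -8)
c(q) = (313 + q)*(2143 + q) (c(q) = (q + 313)*(q + 2143) = (313 + q)*(2143 + q))
c(P(y(-1, -5*(-1)))) - (-2061727 - 1*881268) = (670759 + (-8)² + 2456*(-8)) - (-2061727 - 1*881268) = (670759 + 64 - 19648) - (-2061727 - 881268) = 651175 - 1*(-2942995) = 651175 + 2942995 = 3594170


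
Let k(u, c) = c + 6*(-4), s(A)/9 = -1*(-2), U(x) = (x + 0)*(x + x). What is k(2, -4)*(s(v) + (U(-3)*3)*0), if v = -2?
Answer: -504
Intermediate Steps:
U(x) = 2*x² (U(x) = x*(2*x) = 2*x²)
s(A) = 18 (s(A) = 9*(-1*(-2)) = 9*2 = 18)
k(u, c) = -24 + c (k(u, c) = c - 24 = -24 + c)
k(2, -4)*(s(v) + (U(-3)*3)*0) = (-24 - 4)*(18 + ((2*(-3)²)*3)*0) = -28*(18 + ((2*9)*3)*0) = -28*(18 + (18*3)*0) = -28*(18 + 54*0) = -28*(18 + 0) = -28*18 = -504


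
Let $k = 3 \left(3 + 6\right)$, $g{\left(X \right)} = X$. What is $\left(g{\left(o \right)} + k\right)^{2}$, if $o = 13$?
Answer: $1600$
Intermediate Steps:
$k = 27$ ($k = 3 \cdot 9 = 27$)
$\left(g{\left(o \right)} + k\right)^{2} = \left(13 + 27\right)^{2} = 40^{2} = 1600$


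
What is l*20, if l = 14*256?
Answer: 71680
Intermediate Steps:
l = 3584
l*20 = 3584*20 = 71680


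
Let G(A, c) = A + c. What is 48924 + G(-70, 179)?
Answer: 49033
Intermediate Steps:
48924 + G(-70, 179) = 48924 + (-70 + 179) = 48924 + 109 = 49033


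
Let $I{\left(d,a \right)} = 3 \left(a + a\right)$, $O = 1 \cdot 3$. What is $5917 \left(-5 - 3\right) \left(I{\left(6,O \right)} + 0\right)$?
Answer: $-852048$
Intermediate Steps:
$O = 3$
$I{\left(d,a \right)} = 6 a$ ($I{\left(d,a \right)} = 3 \cdot 2 a = 6 a$)
$5917 \left(-5 - 3\right) \left(I{\left(6,O \right)} + 0\right) = 5917 \left(-5 - 3\right) \left(6 \cdot 3 + 0\right) = 5917 \left(- 8 \left(18 + 0\right)\right) = 5917 \left(\left(-8\right) 18\right) = 5917 \left(-144\right) = -852048$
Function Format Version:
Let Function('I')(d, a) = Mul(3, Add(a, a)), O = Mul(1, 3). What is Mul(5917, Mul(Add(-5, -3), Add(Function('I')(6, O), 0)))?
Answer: -852048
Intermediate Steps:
O = 3
Function('I')(d, a) = Mul(6, a) (Function('I')(d, a) = Mul(3, Mul(2, a)) = Mul(6, a))
Mul(5917, Mul(Add(-5, -3), Add(Function('I')(6, O), 0))) = Mul(5917, Mul(Add(-5, -3), Add(Mul(6, 3), 0))) = Mul(5917, Mul(-8, Add(18, 0))) = Mul(5917, Mul(-8, 18)) = Mul(5917, -144) = -852048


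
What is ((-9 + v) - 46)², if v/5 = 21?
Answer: 2500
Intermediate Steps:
v = 105 (v = 5*21 = 105)
((-9 + v) - 46)² = ((-9 + 105) - 46)² = (96 - 46)² = 50² = 2500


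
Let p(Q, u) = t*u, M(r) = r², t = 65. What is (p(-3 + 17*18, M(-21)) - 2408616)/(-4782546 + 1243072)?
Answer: 2379951/3539474 ≈ 0.67240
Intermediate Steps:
p(Q, u) = 65*u
(p(-3 + 17*18, M(-21)) - 2408616)/(-4782546 + 1243072) = (65*(-21)² - 2408616)/(-4782546 + 1243072) = (65*441 - 2408616)/(-3539474) = (28665 - 2408616)*(-1/3539474) = -2379951*(-1/3539474) = 2379951/3539474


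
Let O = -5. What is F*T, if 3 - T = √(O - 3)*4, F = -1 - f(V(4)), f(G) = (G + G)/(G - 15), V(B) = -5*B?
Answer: -45/7 + 120*I*√2/7 ≈ -6.4286 + 24.244*I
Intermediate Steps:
f(G) = 2*G/(-15 + G) (f(G) = (2*G)/(-15 + G) = 2*G/(-15 + G))
F = -15/7 (F = -1 - 2*(-5*4)/(-15 - 5*4) = -1 - 2*(-20)/(-15 - 20) = -1 - 2*(-20)/(-35) = -1 - 2*(-20)*(-1)/35 = -1 - 1*8/7 = -1 - 8/7 = -15/7 ≈ -2.1429)
T = 3 - 8*I*√2 (T = 3 - √(-5 - 3)*4 = 3 - √(-8)*4 = 3 - 2*I*√2*4 = 3 - 8*I*√2 ≈ 3.0 - 11.314*I)
F*T = -15*(3 - 8*I*√2)/7 = -45/7 + 120*I*√2/7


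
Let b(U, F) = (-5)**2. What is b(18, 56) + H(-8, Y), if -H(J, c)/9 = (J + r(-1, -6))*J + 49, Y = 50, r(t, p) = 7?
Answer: -488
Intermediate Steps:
b(U, F) = 25
H(J, c) = -441 - 9*J*(7 + J) (H(J, c) = -9*((J + 7)*J + 49) = -9*((7 + J)*J + 49) = -9*(J*(7 + J) + 49) = -9*(49 + J*(7 + J)) = -441 - 9*J*(7 + J))
b(18, 56) + H(-8, Y) = 25 + (-441 - 63*(-8) - 9*(-8)**2) = 25 + (-441 + 504 - 9*64) = 25 + (-441 + 504 - 576) = 25 - 513 = -488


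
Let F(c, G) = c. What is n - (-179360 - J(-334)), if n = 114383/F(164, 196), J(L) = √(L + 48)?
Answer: 29529423/164 + I*√286 ≈ 1.8006e+5 + 16.912*I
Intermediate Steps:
J(L) = √(48 + L)
n = 114383/164 ≈ 697.46
n - (-179360 - J(-334)) = 114383/164 - (-179360 - √(48 - 334)) = 114383/164 - (-179360 - √(-286)) = 114383/164 - (-179360 - I*√286) = 114383/164 + (179360 + I*√286) = 29529423/164 + I*√286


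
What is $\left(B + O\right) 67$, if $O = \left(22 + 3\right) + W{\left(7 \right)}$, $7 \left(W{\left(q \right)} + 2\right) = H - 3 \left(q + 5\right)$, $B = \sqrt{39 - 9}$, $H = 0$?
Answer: $\frac{8375}{7} + 67 \sqrt{30} \approx 1563.4$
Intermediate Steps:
$B = \sqrt{30} \approx 5.4772$
$W{\left(q \right)} = - \frac{29}{7} - \frac{3 q}{7}$ ($W{\left(q \right)} = -2 + \frac{0 - 3 \left(q + 5\right)}{7} = -2 + \frac{0 - 3 \left(5 + q\right)}{7} = -2 + \frac{0 - \left(15 + 3 q\right)}{7} = -2 + \frac{-15 - 3 q}{7} = -2 - \left(\frac{15}{7} + \frac{3 q}{7}\right) = - \frac{29}{7} - \frac{3 q}{7}$)
$O = \frac{125}{7}$ ($O = \left(22 + 3\right) - \frac{50}{7} = 25 - \frac{50}{7} = \frac{125}{7} \approx 17.857$)
$\left(B + O\right) 67 = \left(\sqrt{30} + \frac{125}{7}\right) 67 = \left(\frac{125}{7} + \sqrt{30}\right) 67 = \frac{8375}{7} + 67 \sqrt{30}$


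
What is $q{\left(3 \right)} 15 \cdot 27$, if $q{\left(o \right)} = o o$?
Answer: $3645$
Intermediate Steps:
$q{\left(o \right)} = o^{2}$
$q{\left(3 \right)} 15 \cdot 27 = 3^{2} \cdot 15 \cdot 27 = 9 \cdot 15 \cdot 27 = 135 \cdot 27 = 3645$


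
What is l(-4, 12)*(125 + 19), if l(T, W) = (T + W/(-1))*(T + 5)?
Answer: -2304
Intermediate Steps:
l(T, W) = (5 + T)*(T - W) (l(T, W) = (T + W*(-1))*(5 + T) = (T - W)*(5 + T) = (5 + T)*(T - W))
l(-4, 12)*(125 + 19) = ((-4)² - 5*12 + 5*(-4) - 1*(-4)*12)*(125 + 19) = (16 - 60 - 20 + 48)*144 = -16*144 = -2304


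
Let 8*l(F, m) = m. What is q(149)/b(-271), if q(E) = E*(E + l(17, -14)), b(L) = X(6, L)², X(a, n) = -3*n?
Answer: 87761/2643876 ≈ 0.033194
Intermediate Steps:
l(F, m) = m/8
b(L) = 9*L² (b(L) = (-3*L)² = 9*L²)
q(E) = E*(-7/4 + E) (q(E) = E*(E + (⅛)*(-14)) = E*(E - 7/4) = E*(-7/4 + E))
q(149)/b(-271) = ((¼)*149*(-7 + 4*149))/((9*(-271)²)) = ((¼)*149*(-7 + 596))/((9*73441)) = ((¼)*149*589)/660969 = (87761/4)*(1/660969) = 87761/2643876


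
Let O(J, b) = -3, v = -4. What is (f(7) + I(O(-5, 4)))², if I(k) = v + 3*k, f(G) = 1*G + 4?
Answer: 4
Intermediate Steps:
f(G) = 4 + G (f(G) = G + 4 = 4 + G)
I(k) = -4 + 3*k
(f(7) + I(O(-5, 4)))² = ((4 + 7) + (-4 + 3*(-3)))² = (11 + (-4 - 9))² = (11 - 13)² = (-2)² = 4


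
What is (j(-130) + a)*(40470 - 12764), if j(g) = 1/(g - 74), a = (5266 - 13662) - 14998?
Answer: -66111738581/102 ≈ -6.4815e+8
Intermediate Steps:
a = -23394 (a = -8396 - 14998 = -23394)
j(g) = 1/(-74 + g)
(j(-130) + a)*(40470 - 12764) = (1/(-74 - 130) - 23394)*(40470 - 12764) = (1/(-204) - 23394)*27706 = (-1/204 - 23394)*27706 = -4772377/204*27706 = -66111738581/102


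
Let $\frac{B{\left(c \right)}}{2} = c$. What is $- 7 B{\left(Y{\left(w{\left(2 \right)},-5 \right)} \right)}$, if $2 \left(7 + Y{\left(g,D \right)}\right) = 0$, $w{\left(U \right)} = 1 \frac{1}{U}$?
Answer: $98$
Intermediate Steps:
$w{\left(U \right)} = \frac{1}{U}$
$Y{\left(g,D \right)} = -7$ ($Y{\left(g,D \right)} = -7 + \frac{1}{2} \cdot 0 = -7 + 0 = -7$)
$B{\left(c \right)} = 2 c$
$- 7 B{\left(Y{\left(w{\left(2 \right)},-5 \right)} \right)} = - 7 \cdot 2 \left(-7\right) = \left(-7\right) \left(-14\right) = 98$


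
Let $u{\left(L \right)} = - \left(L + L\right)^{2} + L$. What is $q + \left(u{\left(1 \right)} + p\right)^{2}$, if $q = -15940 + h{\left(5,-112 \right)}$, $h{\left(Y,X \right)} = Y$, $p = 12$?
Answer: $-15854$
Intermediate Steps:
$u{\left(L \right)} = L - 4 L^{2}$ ($u{\left(L \right)} = - \left(2 L\right)^{2} + L = - 4 L^{2} + L = L - 4 L^{2}$)
$q = -15935$ ($q = -15940 + 5 = -15935$)
$q + \left(u{\left(1 \right)} + p\right)^{2} = -15935 + \left(1 \left(1 - 4\right) + 12\right)^{2} = -15935 + \left(1 \left(-3\right) + 12\right)^{2} = -15935 + \left(-3 + 12\right)^{2} = -15935 + 9^{2} = -15935 + 81 = -15854$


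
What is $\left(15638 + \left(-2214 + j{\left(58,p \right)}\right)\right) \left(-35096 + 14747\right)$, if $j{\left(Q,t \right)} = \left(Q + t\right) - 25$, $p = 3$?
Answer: $-273897540$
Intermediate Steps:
$j{\left(Q,t \right)} = -25 + Q + t$
$\left(15638 + \left(-2214 + j{\left(58,p \right)}\right)\right) \left(-35096 + 14747\right) = \left(15638 + \left(-2214 + \left(-25 + 58 + 3\right)\right)\right) \left(-35096 + 14747\right) = \left(15638 + \left(-2214 + 36\right)\right) \left(-20349\right) = \left(15638 - 2178\right) \left(-20349\right) = 13460 \left(-20349\right) = -273897540$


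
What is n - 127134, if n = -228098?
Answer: -355232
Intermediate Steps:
n - 127134 = -228098 - 127134 = -355232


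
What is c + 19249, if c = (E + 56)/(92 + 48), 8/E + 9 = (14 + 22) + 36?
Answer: 42444929/2205 ≈ 19249.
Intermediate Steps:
E = 8/63 (E = 8/(-9 + ((14 + 22) + 36)) = 8/(-9 + (36 + 36)) = 8/(-9 + 72) = 8/63 ≈ 0.12698)
c = 884/2205 (c = (8/63 + 56)/(92 + 48) = (3536/63)/140 = (1/140)*(3536/63) = 884/2205 ≈ 0.40091)
c + 19249 = 884/2205 + 19249 = 42444929/2205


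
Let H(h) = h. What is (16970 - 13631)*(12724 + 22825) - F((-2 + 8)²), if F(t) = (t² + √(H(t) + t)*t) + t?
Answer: 118696779 - 216*√2 ≈ 1.1870e+8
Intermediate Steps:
F(t) = t + t² + √2*t^(3/2) (F(t) = (t² + √(t + t)*t) + t = (t² + √(2*t)*t) + t = (t² + (√2*√t)*t) + t = (t² + √2*t^(3/2)) + t = t + t² + √2*t^(3/2))
(16970 - 13631)*(12724 + 22825) - F((-2 + 8)²) = (16970 - 13631)*(12724 + 22825) - (-2 + 8)²*(1 + (-2 + 8)² + √2*√((-2 + 8)²)) = 3339*35549 - 6²*(1 + 6² + √2*√(6²)) = 118698111 - 36*(1 + 36 + √2*√36) = 118698111 - 36*(1 + 36 + √2*6) = 118698111 - 36*(1 + 36 + 6*√2) = 118698111 - 36*(37 + 6*√2) = 118698111 - (1332 + 216*√2) = 118698111 + (-1332 - 216*√2) = 118696779 - 216*√2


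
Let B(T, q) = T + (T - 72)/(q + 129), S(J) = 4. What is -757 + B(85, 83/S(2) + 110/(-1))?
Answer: -106796/159 ≈ -671.67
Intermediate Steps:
B(T, q) = T + (-72 + T)/(129 + q)
-757 + B(85, 83/S(2) + 110/(-1)) = -757 + (-72 + 130*85 + 85*(83/4 + 110/(-1)))/(129 + (83/4 + 110/(-1))) = -757 + (-72 + 11050 + 85*(83*(1/4) + 110*(-1)))/(129 + (83*(1/4) + 110*(-1))) = -757 + (-72 + 11050 + 85*(83/4 - 110))/(129 + (83/4 - 110)) = -757 + (-72 + 11050 + 85*(-357/4))/(129 - 357/4) = -757 + (-72 + 11050 - 30345/4)/(159/4) = -757 + (4/159)*(13567/4) = -757 + 13567/159 = -106796/159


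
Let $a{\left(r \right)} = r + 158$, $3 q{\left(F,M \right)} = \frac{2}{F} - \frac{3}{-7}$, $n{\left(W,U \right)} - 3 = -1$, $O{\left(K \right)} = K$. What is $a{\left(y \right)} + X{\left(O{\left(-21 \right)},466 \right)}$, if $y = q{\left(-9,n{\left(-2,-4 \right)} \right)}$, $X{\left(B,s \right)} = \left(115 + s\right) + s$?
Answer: $\frac{227758}{189} \approx 1205.1$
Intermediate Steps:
$X{\left(B,s \right)} = 115 + 2 s$
$n{\left(W,U \right)} = 2$ ($n{\left(W,U \right)} = 3 - 1 = 2$)
$q{\left(F,M \right)} = \frac{1}{7} + \frac{2}{3 F}$ ($q{\left(F,M \right)} = \frac{\frac{2}{F} - \frac{3}{-7}}{3} = \frac{\frac{2}{F} - - \frac{3}{7}}{3} = \frac{\frac{2}{F} + \frac{3}{7}}{3} = \frac{\frac{3}{7} + \frac{2}{F}}{3} = \frac{1}{7} + \frac{2}{3 F}$)
$y = \frac{13}{189}$ ($y = \frac{14 + 3 \left(-9\right)}{21 \left(-9\right)} = \frac{1}{21} \left(- \frac{1}{9}\right) \left(14 - 27\right) = \frac{1}{21} \left(- \frac{1}{9}\right) \left(-13\right) = \frac{13}{189} \approx 0.068783$)
$a{\left(r \right)} = 158 + r$
$a{\left(y \right)} + X{\left(O{\left(-21 \right)},466 \right)} = \left(158 + \frac{13}{189}\right) + \left(115 + 2 \cdot 466\right) = \frac{29875}{189} + \left(115 + 932\right) = \frac{29875}{189} + 1047 = \frac{227758}{189}$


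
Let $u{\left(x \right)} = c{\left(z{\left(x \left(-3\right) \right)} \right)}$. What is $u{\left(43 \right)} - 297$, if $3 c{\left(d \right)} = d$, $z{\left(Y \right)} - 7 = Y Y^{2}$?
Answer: $- \frac{2147573}{3} \approx -7.1586 \cdot 10^{5}$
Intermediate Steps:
$z{\left(Y \right)} = 7 + Y^{3}$ ($z{\left(Y \right)} = 7 + Y Y^{2} = 7 + Y^{3}$)
$c{\left(d \right)} = \frac{d}{3}$
$u{\left(x \right)} = \frac{7}{3} - 9 x^{3}$ ($u{\left(x \right)} = \frac{7 + \left(x \left(-3\right)\right)^{3}}{3} = \frac{7 + \left(- 3 x\right)^{3}}{3} = \frac{7 - 27 x^{3}}{3} = \frac{7}{3} - 9 x^{3}$)
$u{\left(43 \right)} - 297 = \left(\frac{7}{3} - 9 \cdot 43^{3}\right) - 297 = \left(\frac{7}{3} - 715563\right) - 297 = - \frac{2146682}{3} - 297 = - \frac{2147573}{3}$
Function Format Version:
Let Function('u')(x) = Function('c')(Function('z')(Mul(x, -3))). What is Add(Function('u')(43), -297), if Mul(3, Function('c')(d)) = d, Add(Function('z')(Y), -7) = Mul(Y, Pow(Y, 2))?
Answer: Rational(-2147573, 3) ≈ -7.1586e+5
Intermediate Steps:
Function('z')(Y) = Add(7, Pow(Y, 3)) (Function('z')(Y) = Add(7, Mul(Y, Pow(Y, 2))) = Add(7, Pow(Y, 3)))
Function('c')(d) = Mul(Rational(1, 3), d)
Function('u')(x) = Add(Rational(7, 3), Mul(-9, Pow(x, 3))) (Function('u')(x) = Mul(Rational(1, 3), Add(7, Pow(Mul(x, -3), 3))) = Mul(Rational(1, 3), Add(7, Pow(Mul(-3, x), 3))) = Mul(Rational(1, 3), Add(7, Mul(-27, Pow(x, 3)))) = Add(Rational(7, 3), Mul(-9, Pow(x, 3))))
Add(Function('u')(43), -297) = Add(Add(Rational(7, 3), Mul(-9, Pow(43, 3))), -297) = Add(Add(Rational(7, 3), Mul(-9, 79507)), -297) = Add(Add(Rational(7, 3), -715563), -297) = Add(Rational(-2146682, 3), -297) = Rational(-2147573, 3)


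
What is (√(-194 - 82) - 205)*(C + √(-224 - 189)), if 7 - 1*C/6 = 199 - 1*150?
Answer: (205 - 2*I*√69)*(252 - I*√413) ≈ 51322.0 - 8352.6*I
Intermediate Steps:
C = -252 (C = 42 - 6*(199 - 1*150) = 42 - 6*(199 - 150) = 42 - 6*49 = 42 - 294 = -252)
(√(-194 - 82) - 205)*(C + √(-224 - 189)) = (√(-194 - 82) - 205)*(-252 + √(-224 - 189)) = (√(-276) - 205)*(-252 + √(-413)) = (2*I*√69 - 205)*(-252 + I*√413) = (-205 + 2*I*√69)*(-252 + I*√413) = (-252 + I*√413)*(-205 + 2*I*√69)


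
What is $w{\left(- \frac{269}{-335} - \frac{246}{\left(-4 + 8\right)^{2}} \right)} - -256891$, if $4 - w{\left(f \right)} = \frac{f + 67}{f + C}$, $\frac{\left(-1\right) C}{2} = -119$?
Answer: $\frac{153825245858}{598787} \approx 2.5689 \cdot 10^{5}$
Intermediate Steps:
$C = 238$ ($C = \left(-2\right) \left(-119\right) = 238$)
$w{\left(f \right)} = 4 - \frac{67 + f}{238 + f}$ ($w{\left(f \right)} = 4 - \frac{f + 67}{f + 238} = 4 - \frac{67 + f}{238 + f}$)
$w{\left(- \frac{269}{-335} - \frac{246}{\left(-4 + 8\right)^{2}} \right)} - -256891 = \frac{3 \left(295 - \left(- \frac{269}{335} + \frac{246}{\left(-4 + 8\right)^{2}}\right)\right)}{238 - \left(- \frac{269}{335} + \frac{246}{\left(-4 + 8\right)^{2}}\right)} - -256891 = \frac{3 \left(295 - \left(- \frac{269}{335} + \frac{246}{4^{2}}\right)\right)}{238 - \left(- \frac{269}{335} + \frac{246}{4^{2}}\right)} + 256891 = \frac{3 \left(295 + \left(\frac{269}{335} - \frac{246}{16}\right)\right)}{238 + \left(\frac{269}{335} - \frac{246}{16}\right)} + 256891 = \frac{3 \left(295 + \left(\frac{269}{335} - \frac{123}{8}\right)\right)}{238 + \left(\frac{269}{335} - \frac{123}{8}\right)} + 256891 = \frac{3 \left(295 - \frac{39053}{2680}\right)}{238 - \frac{39053}{2680}} + 256891 = 3 \frac{1}{\frac{598787}{2680}} \cdot \frac{751547}{2680} + 256891 = 3 \cdot \frac{2680}{598787} \cdot \frac{751547}{2680} + 256891 = \frac{2254641}{598787} + 256891 = \frac{153825245858}{598787}$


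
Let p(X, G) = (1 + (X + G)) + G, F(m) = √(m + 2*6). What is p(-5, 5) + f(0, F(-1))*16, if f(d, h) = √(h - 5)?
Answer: 6 + 16*√(-5 + √11) ≈ 6.0 + 20.759*I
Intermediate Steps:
F(m) = √(12 + m) (F(m) = √(m + 12) = √(12 + m))
f(d, h) = √(-5 + h)
p(X, G) = 1 + X + 2*G (p(X, G) = (1 + (G + X)) + G = (1 + G + X) + G = 1 + X + 2*G)
p(-5, 5) + f(0, F(-1))*16 = (1 - 5 + 2*5) + √(-5 + √(12 - 1))*16 = (1 - 5 + 10) + √(-5 + √11)*16 = 6 + 16*√(-5 + √11)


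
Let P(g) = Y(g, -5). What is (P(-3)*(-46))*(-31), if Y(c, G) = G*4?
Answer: -28520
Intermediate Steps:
Y(c, G) = 4*G
P(g) = -20 (P(g) = 4*(-5) = -20)
(P(-3)*(-46))*(-31) = -20*(-46)*(-31) = 920*(-31) = -28520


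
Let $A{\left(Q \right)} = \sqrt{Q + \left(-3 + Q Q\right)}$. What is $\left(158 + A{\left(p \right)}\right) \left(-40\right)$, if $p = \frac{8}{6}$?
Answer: $- \frac{19000}{3} \approx -6333.3$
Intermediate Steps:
$p = \frac{4}{3}$ ($p = 8 \cdot \frac{1}{6} = \frac{4}{3} \approx 1.3333$)
$A{\left(Q \right)} = \sqrt{-3 + Q + Q^{2}}$ ($A{\left(Q \right)} = \sqrt{Q + \left(-3 + Q^{2}\right)} = \sqrt{-3 + Q + Q^{2}}$)
$\left(158 + A{\left(p \right)}\right) \left(-40\right) = \left(158 + \sqrt{-3 + \frac{4}{3} + \left(\frac{4}{3}\right)^{2}}\right) \left(-40\right) = \left(158 + \sqrt{-3 + \frac{4}{3} + \frac{16}{9}}\right) \left(-40\right) = \left(158 + \sqrt{\frac{1}{9}}\right) \left(-40\right) = \left(158 + \frac{1}{3}\right) \left(-40\right) = \frac{475}{3} \left(-40\right) = - \frac{19000}{3}$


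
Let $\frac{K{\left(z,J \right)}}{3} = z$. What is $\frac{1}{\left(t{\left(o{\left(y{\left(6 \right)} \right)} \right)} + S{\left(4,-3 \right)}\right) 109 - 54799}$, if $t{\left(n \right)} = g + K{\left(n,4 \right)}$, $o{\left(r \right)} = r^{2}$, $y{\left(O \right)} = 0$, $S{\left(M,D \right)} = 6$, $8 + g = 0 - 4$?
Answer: $- \frac{1}{55453} \approx -1.8033 \cdot 10^{-5}$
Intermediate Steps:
$K{\left(z,J \right)} = 3 z$
$g = -12$ ($g = -8 + \left(0 - 4\right) = -8 - 4 = -12$)
$t{\left(n \right)} = -12 + 3 n$
$\frac{1}{\left(t{\left(o{\left(y{\left(6 \right)} \right)} \right)} + S{\left(4,-3 \right)}\right) 109 - 54799} = \frac{1}{\left(\left(-12 + 3 \cdot 0^{2}\right) + 6\right) 109 - 54799} = \frac{1}{\left(\left(-12 + 3 \cdot 0\right) + 6\right) 109 - 54799} = \frac{1}{\left(\left(-12 + 0\right) + 6\right) 109 - 54799} = \frac{1}{\left(-12 + 6\right) 109 - 54799} = \frac{1}{\left(-6\right) 109 - 54799} = \frac{1}{-654 - 54799} = \frac{1}{-55453} = - \frac{1}{55453}$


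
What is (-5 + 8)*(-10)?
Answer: -30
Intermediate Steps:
(-5 + 8)*(-10) = 3*(-10) = -30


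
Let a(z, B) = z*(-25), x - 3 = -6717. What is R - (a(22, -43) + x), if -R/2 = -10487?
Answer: 28238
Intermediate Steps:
x = -6714 (x = 3 - 6717 = -6714)
a(z, B) = -25*z
R = 20974 (R = -2*(-10487) = 20974)
R - (a(22, -43) + x) = 20974 - (-25*22 - 6714) = 20974 - (-550 - 6714) = 20974 - 1*(-7264) = 20974 + 7264 = 28238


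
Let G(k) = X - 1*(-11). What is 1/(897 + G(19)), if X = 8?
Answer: 1/916 ≈ 0.0010917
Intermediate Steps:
G(k) = 19 (G(k) = 8 - 1*(-11) = 8 + 11 = 19)
1/(897 + G(19)) = 1/(897 + 19) = 1/916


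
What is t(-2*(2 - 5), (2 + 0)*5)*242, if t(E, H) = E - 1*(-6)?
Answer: 2904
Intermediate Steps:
t(E, H) = 6 + E (t(E, H) = E + 6 = 6 + E)
t(-2*(2 - 5), (2 + 0)*5)*242 = (6 - 2*(2 - 5))*242 = (6 - 2*(-3))*242 = (6 + 6)*242 = 12*242 = 2904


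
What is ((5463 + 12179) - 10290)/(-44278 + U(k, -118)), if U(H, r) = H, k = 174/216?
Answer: -264672/1593979 ≈ -0.16604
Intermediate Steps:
k = 29/36 (k = 174*(1/216) = 29/36 ≈ 0.80556)
((5463 + 12179) - 10290)/(-44278 + U(k, -118)) = ((5463 + 12179) - 10290)/(-44278 + 29/36) = (17642 - 10290)/(-1593979/36) = 7352*(-36/1593979) = -264672/1593979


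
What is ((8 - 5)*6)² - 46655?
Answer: -46331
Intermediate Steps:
((8 - 5)*6)² - 46655 = (3*6)² - 46655 = 18² - 46655 = 324 - 46655 = -46331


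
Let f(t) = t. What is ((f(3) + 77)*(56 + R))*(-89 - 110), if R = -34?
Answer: -350240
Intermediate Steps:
((f(3) + 77)*(56 + R))*(-89 - 110) = ((3 + 77)*(56 - 34))*(-89 - 110) = (80*22)*(-199) = 1760*(-199) = -350240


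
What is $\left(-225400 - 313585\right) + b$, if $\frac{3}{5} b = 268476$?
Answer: $-91525$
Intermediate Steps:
$b = 447460$ ($b = \frac{5}{3} \cdot 268476 = 447460$)
$\left(-225400 - 313585\right) + b = \left(-225400 - 313585\right) + 447460 = -538985 + 447460 = -91525$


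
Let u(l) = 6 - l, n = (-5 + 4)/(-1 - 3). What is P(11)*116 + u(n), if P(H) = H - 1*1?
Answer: 4663/4 ≈ 1165.8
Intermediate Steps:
n = ¼ (n = -1/(-4) = -1*(-¼) = ¼ ≈ 0.25000)
P(H) = -1 + H (P(H) = H - 1 = -1 + H)
P(11)*116 + u(n) = (-1 + 11)*116 + (6 - 1*¼) = 10*116 + (6 - ¼) = 1160 + 23/4 = 4663/4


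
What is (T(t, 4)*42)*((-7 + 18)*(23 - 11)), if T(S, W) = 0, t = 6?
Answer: 0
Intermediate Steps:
(T(t, 4)*42)*((-7 + 18)*(23 - 11)) = (0*42)*((-7 + 18)*(23 - 11)) = 0*(11*12) = 0*132 = 0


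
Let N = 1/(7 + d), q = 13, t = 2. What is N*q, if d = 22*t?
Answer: 13/51 ≈ 0.25490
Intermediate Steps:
d = 44 (d = 22*2 = 44)
N = 1/51 (N = 1/(7 + 44) = 1/51 ≈ 0.019608)
N*q = (1/51)*13 = 13/51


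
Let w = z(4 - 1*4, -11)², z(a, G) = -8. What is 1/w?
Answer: 1/64 ≈ 0.015625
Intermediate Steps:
w = 64 (w = (-8)² = 64)
1/w = 1/64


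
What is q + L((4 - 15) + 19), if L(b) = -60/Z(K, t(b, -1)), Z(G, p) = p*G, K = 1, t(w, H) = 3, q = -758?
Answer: -778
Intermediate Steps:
Z(G, p) = G*p
L(b) = -20 (L(b) = -60/(1*3) = -60/3 = -60*1/3 = -20)
q + L((4 - 15) + 19) = -758 - 20 = -778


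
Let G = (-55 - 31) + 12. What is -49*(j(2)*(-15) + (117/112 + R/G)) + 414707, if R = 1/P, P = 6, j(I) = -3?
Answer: 732512839/1776 ≈ 4.1245e+5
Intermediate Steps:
G = -74 (G = -86 + 12 = -74)
R = ⅙ (R = 1/6 = ⅙ ≈ 0.16667)
-49*(j(2)*(-15) + (117/112 + R/G)) + 414707 = -49*(-3*(-15) + (117/112 + (⅙)/(-74))) + 414707 = -49*(45 + (117*(1/112) + (⅙)*(-1/74))) + 414707 = -49*(45 + (117/112 - 1/444)) + 414707 = -49*(45 + 12959/12432) + 414707 = -49*572399/12432 + 414707 = -4006793/1776 + 414707 = 732512839/1776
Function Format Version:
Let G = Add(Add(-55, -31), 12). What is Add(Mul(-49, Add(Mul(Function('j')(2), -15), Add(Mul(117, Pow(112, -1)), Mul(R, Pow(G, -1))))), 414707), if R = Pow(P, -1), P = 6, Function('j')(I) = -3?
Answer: Rational(732512839, 1776) ≈ 4.1245e+5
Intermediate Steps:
G = -74 (G = Add(-86, 12) = -74)
R = Rational(1, 6) (R = Pow(6, -1) = Rational(1, 6) ≈ 0.16667)
Add(Mul(-49, Add(Mul(Function('j')(2), -15), Add(Mul(117, Pow(112, -1)), Mul(R, Pow(G, -1))))), 414707) = Add(Mul(-49, Add(Mul(-3, -15), Add(Mul(117, Pow(112, -1)), Mul(Rational(1, 6), Pow(-74, -1))))), 414707) = Add(Mul(-49, Add(45, Add(Mul(117, Rational(1, 112)), Mul(Rational(1, 6), Rational(-1, 74))))), 414707) = Add(Mul(-49, Add(45, Add(Rational(117, 112), Rational(-1, 444)))), 414707) = Add(Mul(-49, Add(45, Rational(12959, 12432))), 414707) = Add(Mul(-49, Rational(572399, 12432)), 414707) = Add(Rational(-4006793, 1776), 414707) = Rational(732512839, 1776)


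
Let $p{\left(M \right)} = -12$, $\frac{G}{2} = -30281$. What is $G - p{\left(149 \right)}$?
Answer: $-60550$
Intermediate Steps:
$G = -60562$ ($G = 2 \left(-30281\right) = -60562$)
$G - p{\left(149 \right)} = -60562 - -12 = -60562 + 12 = -60550$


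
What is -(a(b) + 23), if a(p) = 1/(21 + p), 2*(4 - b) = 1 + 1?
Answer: -553/24 ≈ -23.042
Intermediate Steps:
b = 3 (b = 4 - (1 + 1)/2 = 4 - ½*2 = 4 - 1 = 3)
-(a(b) + 23) = -(1/(21 + 3) + 23) = -(1/24 + 23) = -1*553/24 = -553/24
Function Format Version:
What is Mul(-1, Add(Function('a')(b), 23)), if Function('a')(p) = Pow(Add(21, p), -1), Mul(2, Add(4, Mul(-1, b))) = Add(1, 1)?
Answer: Rational(-553, 24) ≈ -23.042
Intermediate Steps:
b = 3 (b = Add(4, Mul(Rational(-1, 2), Add(1, 1))) = Add(4, Mul(Rational(-1, 2), 2)) = Add(4, -1) = 3)
Mul(-1, Add(Function('a')(b), 23)) = Mul(-1, Add(Pow(Add(21, 3), -1), 23)) = Mul(-1, Add(Pow(24, -1), 23)) = Mul(-1, Add(Rational(1, 24), 23)) = Mul(-1, Rational(553, 24)) = Rational(-553, 24)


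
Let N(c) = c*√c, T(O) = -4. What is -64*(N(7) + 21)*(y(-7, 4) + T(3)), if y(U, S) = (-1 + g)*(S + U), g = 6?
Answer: 25536 + 8512*√7 ≈ 48057.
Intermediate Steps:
N(c) = c^(3/2)
y(U, S) = 5*S + 5*U (y(U, S) = (-1 + 6)*(S + U) = 5*(S + U) = 5*S + 5*U)
-64*(N(7) + 21)*(y(-7, 4) + T(3)) = -64*(7^(3/2) + 21)*((5*4 + 5*(-7)) - 4) = -64*(7*√7 + 21)*((20 - 35) - 4) = -64*(21 + 7*√7)*(-15 - 4) = -64*(21 + 7*√7)*(-19) = -64*(-399 - 133*√7) = 25536 + 8512*√7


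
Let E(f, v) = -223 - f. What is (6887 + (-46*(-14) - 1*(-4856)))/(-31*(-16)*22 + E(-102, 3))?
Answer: 4129/3597 ≈ 1.1479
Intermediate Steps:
(6887 + (-46*(-14) - 1*(-4856)))/(-31*(-16)*22 + E(-102, 3)) = (6887 + (-46*(-14) - 1*(-4856)))/(-31*(-16)*22 + (-223 - 1*(-102))) = (6887 + (644 + 4856))/(496*22 + (-223 + 102)) = (6887 + 5500)/(10912 - 121) = 12387/10791 = 12387*(1/10791) = 4129/3597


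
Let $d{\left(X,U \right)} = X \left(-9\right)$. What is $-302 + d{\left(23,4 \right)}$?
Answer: $-509$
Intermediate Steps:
$d{\left(X,U \right)} = - 9 X$
$-302 + d{\left(23,4 \right)} = -302 - 207 = -509$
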